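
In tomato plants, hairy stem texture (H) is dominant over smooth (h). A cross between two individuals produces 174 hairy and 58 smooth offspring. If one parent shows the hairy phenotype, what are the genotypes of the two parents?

Observed offspring: 174 hairy, 58 smooth
The observed ratio simplifies to 3:1. Smooth (hh) offspring appear, so each parent must contribute one h allele. The parent stated to show hairy carries H, so it is Hh. The other parent is then either Hh or hh: Hh × hh would give a 1:1 split, whereas Hh × Hh gives 3:1 — matching the data. So both parents are heterozygous (Hh × Hh).
Parent genotypes: Hh × Hh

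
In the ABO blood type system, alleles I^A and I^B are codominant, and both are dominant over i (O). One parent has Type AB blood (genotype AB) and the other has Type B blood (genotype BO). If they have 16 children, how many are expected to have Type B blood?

Cross: AB × BO
Possible offspring genotypes: 1 AB, 1 AO, 1 BB, 1 BO
Blood type counts: 1 Type AB, 1 Type A, 2 Type B
Probability of Type B: 2/4 = 1/2
Expected count = 1/2 × 16 = 8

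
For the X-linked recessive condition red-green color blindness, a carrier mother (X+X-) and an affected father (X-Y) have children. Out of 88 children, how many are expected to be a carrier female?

Cross: X+X- × X-Y
Offspring: 1 X+X-, 1 X+Y, 1 X-X-, 1 X-Y
Probability of a carrier female: 1/4
Expected count = 1/4 × 88 = 22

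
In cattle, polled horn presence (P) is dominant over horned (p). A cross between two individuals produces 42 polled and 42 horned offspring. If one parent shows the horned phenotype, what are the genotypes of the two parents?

Observed offspring: 42 polled, 42 horned
The observed ratio simplifies to 1:1. One parent shows horned, so its genotype must be pp. A 1:1 offspring split requires the other parent to be heterozygous (Pp).
Parent genotypes: pp × Pp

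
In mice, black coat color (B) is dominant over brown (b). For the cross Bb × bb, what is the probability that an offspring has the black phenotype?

Punnett square for Bb × bb:
Offspring genotypes: 2 Bb, 2 bb
Total offspring: 4
Count with target: 2
Probability: 2/4 = 1/2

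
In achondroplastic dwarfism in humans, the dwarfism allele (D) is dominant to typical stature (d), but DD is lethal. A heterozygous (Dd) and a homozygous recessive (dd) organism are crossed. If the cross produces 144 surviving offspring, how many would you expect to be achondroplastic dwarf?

Cross: Dd × dd
Punnett square offspring (before lethality): 2 Dd, 2 dd
No DD offspring are produced in this cross.
achondroplastic dwarf: 2 out of 4 → fraction 1/2
Expected count = 1/2 × 144 = 72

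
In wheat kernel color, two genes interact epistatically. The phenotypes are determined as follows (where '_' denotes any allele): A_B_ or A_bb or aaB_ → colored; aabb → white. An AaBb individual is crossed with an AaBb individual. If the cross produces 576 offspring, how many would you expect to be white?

Cross: AaBb × AaBb — consider each gene separately:
A gene: Aa × Aa → 1 AA, 2 Aa, 1 aa → 3 A_ : 1 aa (out of 4)
B gene: Bb × Bb → 1 BB, 2 Bb, 1 bb → 3 B_ : 1 bb (out of 4)
Genotype classes (out of 4 × 4 = 16): A_B_ = 3×3 = 9; A_bb = 3×1 = 3; aaB_ = 1×3 = 3; aabb = 1×1 = 1
Apply the phenotype rules: A_B_ (9) + A_bb (3) + aaB_ (3) → colored; aabb (1) → white
Phenotype counts (out of 16): 15 colored, 1 white
white: 1 out of 16 → fraction 1/16
Expected count = 1/16 × 576 = 36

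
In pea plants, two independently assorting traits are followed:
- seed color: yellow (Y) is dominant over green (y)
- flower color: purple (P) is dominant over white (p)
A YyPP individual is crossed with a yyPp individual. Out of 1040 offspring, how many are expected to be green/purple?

Dihybrid cross YyPP × yyPp — consider each gene separately:
seed color: Yy × yy → 2 Yy, 2 yy → 2 Y_ : 2 yy (out of 4)
flower color: PP × Pp → 2 PP, 2 Pp → 4 P_ (out of 4)
Combine (counts out of 4 × 4 = 16): yellow/purple (Y_P_) = 2×4 = 8; green/purple (yyP_) = 2×4 = 8
Phenotype counts (out of 16): 8 yellow/purple, 8 green/purple
green/purple: 8 out of 16 → fraction 1/2
Expected count = 1/2 × 1040 = 520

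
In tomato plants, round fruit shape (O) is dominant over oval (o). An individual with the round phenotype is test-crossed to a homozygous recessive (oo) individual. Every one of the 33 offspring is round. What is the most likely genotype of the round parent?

Test cross: ? × oo
All offspring are round.
If the unknown parent were heterozygous (Oo), about half of 33 offspring would be oval; none are. The unknown parent is most likely homozygous dominant (OO).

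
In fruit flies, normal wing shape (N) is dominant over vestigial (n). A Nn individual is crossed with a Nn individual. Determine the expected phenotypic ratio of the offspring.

Punnett square for Nn × Nn:
Offspring genotypes: 1 NN, 2 Nn, 1 nn
normal: 3, vestigial: 1
Ratio: 3:1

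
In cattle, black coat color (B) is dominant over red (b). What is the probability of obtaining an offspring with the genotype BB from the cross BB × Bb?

Punnett square for BB × Bb:
Offspring genotypes: 2 BB, 2 Bb
Total offspring: 4
Count with target: 2
Probability: 2/4 = 1/2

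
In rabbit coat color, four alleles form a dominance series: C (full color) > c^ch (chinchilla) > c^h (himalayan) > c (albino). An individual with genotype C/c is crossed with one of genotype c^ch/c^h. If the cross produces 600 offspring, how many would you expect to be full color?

Cross: C/c × c^ch/c^h
Allele dominance: C > c^ch > c^h > c
Offspring genotypes: 1 C/c^ch, 1 C/c^h, 1 c^ch/c, 1 c^h/c
Phenotype counts: 2 full color, 1 chinchilla, 1 himalayan
full color: 2 out of 4 → fraction 1/2
Expected count = 1/2 × 600 = 300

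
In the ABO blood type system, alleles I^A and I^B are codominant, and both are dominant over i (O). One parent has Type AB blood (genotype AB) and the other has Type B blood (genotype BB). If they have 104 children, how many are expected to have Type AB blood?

Cross: AB × BB
Possible offspring genotypes: 2 AB, 2 BB
Blood type counts: 2 Type AB, 2 Type B
Probability of Type AB: 2/4 = 1/2
Expected count = 1/2 × 104 = 52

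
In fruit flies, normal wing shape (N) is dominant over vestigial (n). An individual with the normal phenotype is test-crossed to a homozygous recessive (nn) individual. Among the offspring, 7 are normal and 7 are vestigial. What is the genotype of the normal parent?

Test cross: ? × nn
Offspring: 7 normal, 7 vestigial — approximately 1:1.
A 1:1 ratio in a test cross indicates the unknown parent is heterozygous (Nn).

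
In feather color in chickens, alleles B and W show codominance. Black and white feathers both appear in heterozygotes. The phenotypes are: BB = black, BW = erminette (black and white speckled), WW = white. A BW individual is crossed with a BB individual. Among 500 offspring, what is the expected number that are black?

Punnett square for BW × BB:
Offspring genotypes: 2 BB, 2 BW
Phenotype counts: 2 black, 2 erminette (black and white speckled)
black: 2 out of 4 → fraction 1/2
Expected count = 1/2 × 500 = 250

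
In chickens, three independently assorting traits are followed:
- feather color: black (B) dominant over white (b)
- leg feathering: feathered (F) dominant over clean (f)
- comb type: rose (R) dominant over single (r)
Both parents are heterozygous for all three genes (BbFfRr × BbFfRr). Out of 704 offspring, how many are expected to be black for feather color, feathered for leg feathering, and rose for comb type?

Trihybrid cross: BbFfRr × BbFfRr
Each trait segregates independently with a 3:1 phenotypic ratio, so each gene contributes 3/4 (dominant) or 1/4 (recessive).
Target: black (feather color), feathered (leg feathering), rose (comb type)
Probability = product of independent per-trait probabilities
= 3/4 × 3/4 × 3/4 = 27/64
Expected count = 27/64 × 704 = 297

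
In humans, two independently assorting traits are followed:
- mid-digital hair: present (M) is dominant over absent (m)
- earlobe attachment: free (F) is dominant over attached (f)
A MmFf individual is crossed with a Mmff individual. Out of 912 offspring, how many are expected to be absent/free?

Dihybrid cross MmFf × Mmff — consider each gene separately:
mid-digital hair: Mm × Mm → 1 MM, 2 Mm, 1 mm → 3 M_ : 1 mm (out of 4)
earlobe attachment: Ff × ff → 2 Ff, 2 ff → 2 F_ : 2 ff (out of 4)
Combine (counts out of 4 × 4 = 16): present/free (M_F_) = 3×2 = 6; present/attached (M_ff) = 3×2 = 6; absent/free (mmF_) = 1×2 = 2; absent/attached (mmff) = 1×2 = 2
Phenotype counts (out of 16): 6 present/free, 6 present/attached, 2 absent/free, 2 absent/attached
absent/free: 2 out of 16 → fraction 1/8
Expected count = 1/8 × 912 = 114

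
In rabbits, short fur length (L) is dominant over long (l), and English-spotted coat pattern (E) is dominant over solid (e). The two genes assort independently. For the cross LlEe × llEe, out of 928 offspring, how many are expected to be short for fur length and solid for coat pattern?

Dihybrid cross LlEe × llEe — consider each gene separately:
fur length: Ll × ll → 2 Ll, 2 ll → 2 L_ : 2 ll (out of 4)
coat pattern: Ee × Ee → 1 EE, 2 Ee, 1 ee → 3 E_ : 1 ee (out of 4)
Looking for: short (L_) and solid (ee)
P(short) = 2/4, P(solid) = 1/4
P(both) = 2/4 × 1/4 = 2/16 = 1/8
Expected count = 1/8 × 928 = 116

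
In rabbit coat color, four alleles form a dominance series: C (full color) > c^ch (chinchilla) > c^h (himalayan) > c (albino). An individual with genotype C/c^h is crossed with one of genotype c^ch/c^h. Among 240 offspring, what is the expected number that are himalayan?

Cross: C/c^h × c^ch/c^h
Allele dominance: C > c^ch > c^h > c
Offspring genotypes: 1 C/c^ch, 1 C/c^h, 1 c^ch/c^h, 1 c^h/c^h
Phenotype counts: 2 full color, 1 chinchilla, 1 himalayan
himalayan: 1 out of 4 → fraction 1/4
Expected count = 1/4 × 240 = 60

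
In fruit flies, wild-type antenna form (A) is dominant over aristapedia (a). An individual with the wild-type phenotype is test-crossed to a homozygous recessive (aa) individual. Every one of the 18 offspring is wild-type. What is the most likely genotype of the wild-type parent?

Test cross: ? × aa
All offspring are wild-type.
If the unknown parent were heterozygous (Aa), about half of 18 offspring would be aristapedia; none are. The unknown parent is most likely homozygous dominant (AA).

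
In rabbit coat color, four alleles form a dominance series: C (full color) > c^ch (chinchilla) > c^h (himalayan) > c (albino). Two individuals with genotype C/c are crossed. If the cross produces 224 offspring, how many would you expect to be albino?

Cross: C/c × C/c
Allele dominance: C > c^ch > c^h > c
Offspring genotypes: 1 C/C, 2 C/c, 1 c/c
Phenotype counts: 3 full color, 1 albino
albino: 1 out of 4 → fraction 1/4
Expected count = 1/4 × 224 = 56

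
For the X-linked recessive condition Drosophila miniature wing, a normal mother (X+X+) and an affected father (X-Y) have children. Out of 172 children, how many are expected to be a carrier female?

Cross: X+X+ × X-Y
Offspring: 2 X+X-, 2 X+Y
Probability of a carrier female: 2/4 = 1/2
Expected count = 1/2 × 172 = 86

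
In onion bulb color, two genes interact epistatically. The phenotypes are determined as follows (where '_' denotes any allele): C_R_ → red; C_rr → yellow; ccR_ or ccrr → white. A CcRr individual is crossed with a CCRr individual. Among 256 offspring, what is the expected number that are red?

Cross: CcRr × CCRr — consider each gene separately:
C gene: Cc × CC → 2 CC, 2 Cc → 4 C_ (out of 4)
R gene: Rr × Rr → 1 RR, 2 Rr, 1 rr → 3 R_ : 1 rr (out of 4)
Genotype classes (out of 4 × 4 = 16): C_R_ = 4×3 = 12; C_rr = 4×1 = 4
Apply the phenotype rules: C_R_ (12) → red; C_rr (4) → yellow
Phenotype counts (out of 16): 12 red, 4 yellow
red: 12 out of 16 → fraction 3/4
Expected count = 3/4 × 256 = 192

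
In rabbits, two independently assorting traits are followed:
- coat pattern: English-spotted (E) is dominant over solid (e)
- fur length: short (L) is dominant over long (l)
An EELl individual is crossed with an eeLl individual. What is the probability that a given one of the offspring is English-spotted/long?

Dihybrid cross EELl × eeLl — consider each gene separately:
coat pattern: EE × ee → 4 Ee → 4 E_ (out of 4)
fur length: Ll × Ll → 1 LL, 2 Ll, 1 ll → 3 L_ : 1 ll (out of 4)
Combine (counts out of 4 × 4 = 16): English-spotted/short (E_L_) = 4×3 = 12; English-spotted/long (E_ll) = 4×1 = 4
Phenotype counts (out of 16): 12 English-spotted/short, 4 English-spotted/long
English-spotted/long: 4 out of 16
Probability: 4/16 = 1/4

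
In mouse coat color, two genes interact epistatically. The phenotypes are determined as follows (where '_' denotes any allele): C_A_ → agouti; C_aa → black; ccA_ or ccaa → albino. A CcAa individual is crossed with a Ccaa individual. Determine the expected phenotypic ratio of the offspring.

Cross: CcAa × Ccaa — consider each gene separately:
C gene: Cc × Cc → 1 CC, 2 Cc, 1 cc → 3 C_ : 1 cc (out of 4)
A gene: Aa × aa → 2 Aa, 2 aa → 2 A_ : 2 aa (out of 4)
Genotype classes (out of 4 × 4 = 16): C_A_ = 3×2 = 6; C_aa = 3×2 = 6; ccA_ = 1×2 = 2; ccaa = 1×2 = 2
Apply the phenotype rules: C_A_ (6) → agouti; C_aa (6) → black; ccA_ (2) + ccaa (2) → albino
Phenotype counts (out of 16): 6 agouti, 6 black, 4 albino
Ratio: 3 agouti : 3 black : 2 albino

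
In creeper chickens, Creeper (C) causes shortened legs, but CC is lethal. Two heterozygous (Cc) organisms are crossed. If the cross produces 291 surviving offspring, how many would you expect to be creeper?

Cross: Cc × Cc
Punnett square offspring (before lethality): 1 CC, 2 Cc, 1 cc
The CC genotype is lethal (embryos die); surviving offspring: 2 Cc, 1 cc
creeper: 2 out of 3 → fraction 2/3
Expected count = 2/3 × 291 = 194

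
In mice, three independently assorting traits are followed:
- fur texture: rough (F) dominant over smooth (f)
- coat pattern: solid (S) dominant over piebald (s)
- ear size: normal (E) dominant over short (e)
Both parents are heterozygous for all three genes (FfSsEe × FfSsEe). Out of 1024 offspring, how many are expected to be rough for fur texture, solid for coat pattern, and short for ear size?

Trihybrid cross: FfSsEe × FfSsEe
Each trait segregates independently with a 3:1 phenotypic ratio, so each gene contributes 3/4 (dominant) or 1/4 (recessive).
Target: rough (fur texture), solid (coat pattern), short (ear size)
Probability = product of independent per-trait probabilities
= 3/4 × 3/4 × 1/4 = 9/64
Expected count = 9/64 × 1024 = 144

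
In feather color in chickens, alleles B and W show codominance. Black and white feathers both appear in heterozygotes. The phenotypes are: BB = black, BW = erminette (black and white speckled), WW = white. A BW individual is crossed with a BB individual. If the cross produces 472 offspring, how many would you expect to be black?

Punnett square for BW × BB:
Offspring genotypes: 2 BB, 2 BW
Phenotype counts: 2 black, 2 erminette (black and white speckled)
black: 2 out of 4 → fraction 1/2
Expected count = 1/2 × 472 = 236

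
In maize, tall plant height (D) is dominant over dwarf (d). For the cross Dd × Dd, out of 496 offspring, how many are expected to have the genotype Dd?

Punnett square for Dd × Dd:
Offspring genotypes: 1 DD, 2 Dd, 1 dd
Total offspring: 4
Count with target: 2
Probability: 2/4 = 1/2
Expected count = 1/2 × 496 = 248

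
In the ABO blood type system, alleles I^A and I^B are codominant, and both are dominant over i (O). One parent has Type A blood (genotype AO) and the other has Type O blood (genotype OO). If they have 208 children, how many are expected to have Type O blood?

Cross: AO × OO
Possible offspring genotypes: 2 AO, 2 OO
Blood type counts: 2 Type A, 2 Type O
Probability of Type O: 2/4 = 1/2
Expected count = 1/2 × 208 = 104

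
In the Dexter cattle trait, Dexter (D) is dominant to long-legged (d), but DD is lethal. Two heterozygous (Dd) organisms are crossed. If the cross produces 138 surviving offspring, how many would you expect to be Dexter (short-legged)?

Cross: Dd × Dd
Punnett square offspring (before lethality): 1 DD, 2 Dd, 1 dd
The DD genotype is lethal (embryos die); surviving offspring: 2 Dd, 1 dd
Dexter (short-legged): 2 out of 3 → fraction 2/3
Expected count = 2/3 × 138 = 92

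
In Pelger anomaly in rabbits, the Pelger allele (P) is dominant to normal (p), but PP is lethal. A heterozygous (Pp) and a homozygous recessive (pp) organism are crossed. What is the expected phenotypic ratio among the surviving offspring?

Cross: Pp × pp
Punnett square offspring (before lethality): 2 Pp, 2 pp
No PP offspring are produced in this cross.
Ratio: 1 Pelger : 1 normal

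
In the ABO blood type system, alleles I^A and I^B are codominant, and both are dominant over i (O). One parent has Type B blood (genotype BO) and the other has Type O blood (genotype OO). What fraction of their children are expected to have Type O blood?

Cross: BO × OO
Possible offspring genotypes: 2 BO, 2 OO
Blood type counts: 2 Type B, 2 Type O
Probability of Type O: 2/4 = 1/2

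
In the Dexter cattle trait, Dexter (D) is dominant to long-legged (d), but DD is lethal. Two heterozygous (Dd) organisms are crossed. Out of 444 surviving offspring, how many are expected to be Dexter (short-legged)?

Cross: Dd × Dd
Punnett square offspring (before lethality): 1 DD, 2 Dd, 1 dd
The DD genotype is lethal (embryos die); surviving offspring: 2 Dd, 1 dd
Dexter (short-legged): 2 out of 3 → fraction 2/3
Expected count = 2/3 × 444 = 296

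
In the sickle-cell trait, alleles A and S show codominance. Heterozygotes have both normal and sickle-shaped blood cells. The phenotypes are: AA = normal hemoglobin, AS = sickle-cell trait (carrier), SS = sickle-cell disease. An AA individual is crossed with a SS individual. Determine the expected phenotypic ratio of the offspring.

Punnett square for AA × SS:
Offspring genotypes: 4 AS
Phenotype counts: 4 sickle-cell trait (carrier)
Ratio: all sickle-cell trait (carrier)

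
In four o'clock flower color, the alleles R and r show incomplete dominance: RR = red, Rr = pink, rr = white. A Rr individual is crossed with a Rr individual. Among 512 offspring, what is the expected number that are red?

Punnett square for Rr × Rr:
Offspring genotypes: 1 RR, 2 Rr, 1 rr
Phenotype counts: 1 red, 2 pink, 1 white
red: 1 out of 4 → fraction 1/4
Expected count = 1/4 × 512 = 128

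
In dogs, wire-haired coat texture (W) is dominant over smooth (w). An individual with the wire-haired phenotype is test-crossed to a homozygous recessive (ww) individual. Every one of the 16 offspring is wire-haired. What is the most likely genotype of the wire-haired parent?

Test cross: ? × ww
All offspring are wire-haired.
If the unknown parent were heterozygous (Ww), about half of 16 offspring would be smooth; none are. The unknown parent is most likely homozygous dominant (WW).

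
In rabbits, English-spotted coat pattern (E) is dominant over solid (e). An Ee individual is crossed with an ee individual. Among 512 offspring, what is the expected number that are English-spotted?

Punnett square for Ee × ee:
Offspring genotypes: 2 Ee, 2 ee
English-spotted: 2, solid: 2
English-spotted: 2 out of 4 → fraction 1/2
Expected count = 1/2 × 512 = 256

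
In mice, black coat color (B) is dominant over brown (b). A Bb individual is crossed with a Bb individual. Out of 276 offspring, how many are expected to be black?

Punnett square for Bb × Bb:
Offspring genotypes: 1 BB, 2 Bb, 1 bb
black: 3, brown: 1
black: 3 out of 4 → fraction 3/4
Expected count = 3/4 × 276 = 207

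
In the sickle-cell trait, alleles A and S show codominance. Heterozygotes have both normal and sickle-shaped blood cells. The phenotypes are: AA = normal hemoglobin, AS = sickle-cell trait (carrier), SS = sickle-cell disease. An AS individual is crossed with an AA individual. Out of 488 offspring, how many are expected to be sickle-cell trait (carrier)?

Punnett square for AS × AA:
Offspring genotypes: 2 AA, 2 AS
Phenotype counts: 2 normal hemoglobin, 2 sickle-cell trait (carrier)
sickle-cell trait (carrier): 2 out of 4 → fraction 1/2
Expected count = 1/2 × 488 = 244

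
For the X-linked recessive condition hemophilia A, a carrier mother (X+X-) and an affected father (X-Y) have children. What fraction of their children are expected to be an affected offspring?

Cross: X+X- × X-Y
Offspring: 1 X+X-, 1 X+Y, 1 X-X-, 1 X-Y
Probability of an affected offspring: 2/4 = 1/2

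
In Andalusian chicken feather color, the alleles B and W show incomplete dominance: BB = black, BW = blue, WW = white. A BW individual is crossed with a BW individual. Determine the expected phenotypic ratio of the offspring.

Punnett square for BW × BW:
Offspring genotypes: 1 BB, 2 BW, 1 WW
Phenotype counts: 1 black, 2 blue, 1 white
Ratio: 1 black : 2 blue : 1 white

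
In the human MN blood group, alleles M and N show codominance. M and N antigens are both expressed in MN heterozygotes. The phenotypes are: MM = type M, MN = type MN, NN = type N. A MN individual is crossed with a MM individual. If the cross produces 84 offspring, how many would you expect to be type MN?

Punnett square for MN × MM:
Offspring genotypes: 2 MM, 2 MN
Phenotype counts: 2 type M, 2 type MN
type MN: 2 out of 4 → fraction 1/2
Expected count = 1/2 × 84 = 42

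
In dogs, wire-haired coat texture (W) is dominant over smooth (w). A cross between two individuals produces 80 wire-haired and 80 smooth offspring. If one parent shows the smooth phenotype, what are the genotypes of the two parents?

Observed offspring: 80 wire-haired, 80 smooth
The observed ratio simplifies to 1:1. One parent shows smooth, so its genotype must be ww. A 1:1 offspring split requires the other parent to be heterozygous (Ww).
Parent genotypes: ww × Ww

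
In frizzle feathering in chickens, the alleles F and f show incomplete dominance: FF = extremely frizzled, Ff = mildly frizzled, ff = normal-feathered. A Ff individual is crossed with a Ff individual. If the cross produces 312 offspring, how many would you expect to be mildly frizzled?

Punnett square for Ff × Ff:
Offspring genotypes: 1 FF, 2 Ff, 1 ff
Phenotype counts: 1 extremely frizzled, 2 mildly frizzled, 1 normal-feathered
mildly frizzled: 2 out of 4 → fraction 1/2
Expected count = 1/2 × 312 = 156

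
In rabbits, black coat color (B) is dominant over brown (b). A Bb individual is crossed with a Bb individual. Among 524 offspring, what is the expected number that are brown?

Punnett square for Bb × Bb:
Offspring genotypes: 1 BB, 2 Bb, 1 bb
black: 3, brown: 1
brown: 1 out of 4 → fraction 1/4
Expected count = 1/4 × 524 = 131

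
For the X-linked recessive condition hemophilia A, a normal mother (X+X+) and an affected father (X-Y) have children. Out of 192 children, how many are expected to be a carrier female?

Cross: X+X+ × X-Y
Offspring: 2 X+X-, 2 X+Y
Probability of a carrier female: 2/4 = 1/2
Expected count = 1/2 × 192 = 96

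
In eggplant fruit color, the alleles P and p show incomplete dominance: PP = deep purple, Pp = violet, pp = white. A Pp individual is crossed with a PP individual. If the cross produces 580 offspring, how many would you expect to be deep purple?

Punnett square for Pp × PP:
Offspring genotypes: 2 PP, 2 Pp
Phenotype counts: 2 deep purple, 2 violet
deep purple: 2 out of 4 → fraction 1/2
Expected count = 1/2 × 580 = 290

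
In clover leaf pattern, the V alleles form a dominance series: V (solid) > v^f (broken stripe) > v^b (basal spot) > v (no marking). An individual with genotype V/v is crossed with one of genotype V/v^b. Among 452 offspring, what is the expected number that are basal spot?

Cross: V/v × V/v^b
Allele dominance: V > v^f > v^b > v
Offspring genotypes: 1 V/V, 1 V/v^b, 1 V/v, 1 v^b/v
Phenotype counts: 3 solid, 1 basal spot
basal spot: 1 out of 4 → fraction 1/4
Expected count = 1/4 × 452 = 113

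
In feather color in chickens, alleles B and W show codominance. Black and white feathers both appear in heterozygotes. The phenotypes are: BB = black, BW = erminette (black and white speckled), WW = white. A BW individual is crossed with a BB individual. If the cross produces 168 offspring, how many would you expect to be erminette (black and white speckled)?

Punnett square for BW × BB:
Offspring genotypes: 2 BB, 2 BW
Phenotype counts: 2 black, 2 erminette (black and white speckled)
erminette (black and white speckled): 2 out of 4 → fraction 1/2
Expected count = 1/2 × 168 = 84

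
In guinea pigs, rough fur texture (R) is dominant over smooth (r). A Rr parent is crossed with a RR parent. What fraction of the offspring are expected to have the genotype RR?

Punnett square for Rr × RR:
Offspring genotypes: 2 RR, 2 Rr
Total offspring: 4
Count with target: 2
Probability: 2/4 = 1/2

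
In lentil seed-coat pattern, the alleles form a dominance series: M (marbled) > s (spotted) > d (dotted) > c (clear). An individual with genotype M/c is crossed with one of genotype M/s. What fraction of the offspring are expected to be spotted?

Cross: M/c × M/s
Allele dominance: M > s > d > c
Offspring genotypes: 1 M/M, 1 M/s, 1 M/c, 1 s/c
Phenotype counts: 3 marbled, 1 spotted
spotted: 1 out of 4
Probability: 1/4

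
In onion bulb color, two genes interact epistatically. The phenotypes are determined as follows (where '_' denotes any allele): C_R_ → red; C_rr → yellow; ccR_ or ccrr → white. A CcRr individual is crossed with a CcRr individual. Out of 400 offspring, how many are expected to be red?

Cross: CcRr × CcRr — consider each gene separately:
C gene: Cc × Cc → 1 CC, 2 Cc, 1 cc → 3 C_ : 1 cc (out of 4)
R gene: Rr × Rr → 1 RR, 2 Rr, 1 rr → 3 R_ : 1 rr (out of 4)
Genotype classes (out of 4 × 4 = 16): C_R_ = 3×3 = 9; C_rr = 3×1 = 3; ccR_ = 1×3 = 3; ccrr = 1×1 = 1
Apply the phenotype rules: C_R_ (9) → red; C_rr (3) → yellow; ccR_ (3) + ccrr (1) → white
Phenotype counts (out of 16): 9 red, 3 yellow, 4 white
red: 9 out of 16 → fraction 9/16
Expected count = 9/16 × 400 = 225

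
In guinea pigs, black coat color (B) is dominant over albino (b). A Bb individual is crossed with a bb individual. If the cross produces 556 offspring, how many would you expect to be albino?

Punnett square for Bb × bb:
Offspring genotypes: 2 Bb, 2 bb
black: 2, albino: 2
albino: 2 out of 4 → fraction 1/2
Expected count = 1/2 × 556 = 278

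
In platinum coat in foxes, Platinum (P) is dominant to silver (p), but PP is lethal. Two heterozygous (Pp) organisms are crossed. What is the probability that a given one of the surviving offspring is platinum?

Cross: Pp × Pp
Punnett square offspring (before lethality): 1 PP, 2 Pp, 1 pp
The PP genotype is lethal (embryos die); surviving offspring: 2 Pp, 1 pp
platinum: 2 out of 3
Probability: 2/3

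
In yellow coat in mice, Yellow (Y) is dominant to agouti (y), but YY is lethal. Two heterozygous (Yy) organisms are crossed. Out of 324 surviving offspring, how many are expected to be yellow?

Cross: Yy × Yy
Punnett square offspring (before lethality): 1 YY, 2 Yy, 1 yy
The YY genotype is lethal (embryos die); surviving offspring: 2 Yy, 1 yy
yellow: 2 out of 3 → fraction 2/3
Expected count = 2/3 × 324 = 216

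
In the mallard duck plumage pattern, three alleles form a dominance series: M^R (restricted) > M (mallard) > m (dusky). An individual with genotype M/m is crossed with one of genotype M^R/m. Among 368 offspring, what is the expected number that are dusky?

Cross: M/m × M^R/m
Allele dominance: M^R > M > m
Offspring genotypes: 1 M^R/M, 1 M/m, 1 M^R/m, 1 m/m
Phenotype counts: 2 restricted, 1 mallard, 1 dusky
dusky: 1 out of 4 → fraction 1/4
Expected count = 1/4 × 368 = 92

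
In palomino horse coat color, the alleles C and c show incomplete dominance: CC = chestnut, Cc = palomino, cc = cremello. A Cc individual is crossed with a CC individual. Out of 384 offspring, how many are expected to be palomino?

Punnett square for Cc × CC:
Offspring genotypes: 2 CC, 2 Cc
Phenotype counts: 2 chestnut, 2 palomino
palomino: 2 out of 4 → fraction 1/2
Expected count = 1/2 × 384 = 192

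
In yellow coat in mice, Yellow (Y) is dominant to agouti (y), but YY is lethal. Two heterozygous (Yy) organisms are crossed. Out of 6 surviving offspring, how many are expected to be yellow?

Cross: Yy × Yy
Punnett square offspring (before lethality): 1 YY, 2 Yy, 1 yy
The YY genotype is lethal (embryos die); surviving offspring: 2 Yy, 1 yy
yellow: 2 out of 3 → fraction 2/3
Expected count = 2/3 × 6 = 4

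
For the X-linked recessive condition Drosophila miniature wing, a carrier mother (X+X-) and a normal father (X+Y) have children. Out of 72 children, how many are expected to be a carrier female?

Cross: X+X- × X+Y
Offspring: 1 X+X+, 1 X+Y, 1 X+X-, 1 X-Y
Probability of a carrier female: 1/4
Expected count = 1/4 × 72 = 18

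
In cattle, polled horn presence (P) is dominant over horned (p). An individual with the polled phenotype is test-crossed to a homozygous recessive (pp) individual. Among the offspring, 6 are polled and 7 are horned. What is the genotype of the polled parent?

Test cross: ? × pp
Offspring: 6 polled, 7 horned — approximately 1:1.
A 1:1 ratio in a test cross indicates the unknown parent is heterozygous (Pp).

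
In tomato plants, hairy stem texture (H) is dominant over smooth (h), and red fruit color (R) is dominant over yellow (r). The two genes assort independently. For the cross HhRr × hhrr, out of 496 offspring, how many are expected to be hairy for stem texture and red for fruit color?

Dihybrid cross HhRr × hhrr — consider each gene separately:
stem texture: Hh × hh → 2 Hh, 2 hh → 2 H_ : 2 hh (out of 4)
fruit color: Rr × rr → 2 Rr, 2 rr → 2 R_ : 2 rr (out of 4)
Looking for: hairy (H_) and red (R_)
P(hairy) = 2/4, P(red) = 2/4
P(both) = 2/4 × 2/4 = 4/16 = 1/4
Expected count = 1/4 × 496 = 124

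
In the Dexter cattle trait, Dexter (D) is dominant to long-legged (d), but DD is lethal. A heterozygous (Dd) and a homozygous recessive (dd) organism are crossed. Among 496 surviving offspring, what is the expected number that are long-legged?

Cross: Dd × dd
Punnett square offspring (before lethality): 2 Dd, 2 dd
No DD offspring are produced in this cross.
long-legged: 2 out of 4 → fraction 1/2
Expected count = 1/2 × 496 = 248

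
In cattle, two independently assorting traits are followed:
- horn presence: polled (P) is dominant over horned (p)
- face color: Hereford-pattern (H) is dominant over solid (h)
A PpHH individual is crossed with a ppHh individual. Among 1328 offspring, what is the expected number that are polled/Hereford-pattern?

Dihybrid cross PpHH × ppHh — consider each gene separately:
horn presence: Pp × pp → 2 Pp, 2 pp → 2 P_ : 2 pp (out of 4)
face color: HH × Hh → 2 HH, 2 Hh → 4 H_ (out of 4)
Combine (counts out of 4 × 4 = 16): polled/Hereford-pattern (P_H_) = 2×4 = 8; horned/Hereford-pattern (ppH_) = 2×4 = 8
Phenotype counts (out of 16): 8 polled/Hereford-pattern, 8 horned/Hereford-pattern
polled/Hereford-pattern: 8 out of 16 → fraction 1/2
Expected count = 1/2 × 1328 = 664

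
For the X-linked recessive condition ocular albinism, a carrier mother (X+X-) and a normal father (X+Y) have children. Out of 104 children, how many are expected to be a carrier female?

Cross: X+X- × X+Y
Offspring: 1 X+X+, 1 X+Y, 1 X+X-, 1 X-Y
Probability of a carrier female: 1/4
Expected count = 1/4 × 104 = 26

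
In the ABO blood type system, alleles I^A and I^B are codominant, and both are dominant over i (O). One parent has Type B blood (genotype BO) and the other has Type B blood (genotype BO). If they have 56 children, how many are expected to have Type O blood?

Cross: BO × BO
Possible offspring genotypes: 1 BB, 2 BO, 1 OO
Blood type counts: 3 Type B, 1 Type O
Probability of Type O: 1/4
Expected count = 1/4 × 56 = 14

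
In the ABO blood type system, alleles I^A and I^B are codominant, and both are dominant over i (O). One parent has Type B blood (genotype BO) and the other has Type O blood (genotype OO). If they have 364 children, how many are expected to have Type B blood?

Cross: BO × OO
Possible offspring genotypes: 2 BO, 2 OO
Blood type counts: 2 Type B, 2 Type O
Probability of Type B: 2/4 = 1/2
Expected count = 1/2 × 364 = 182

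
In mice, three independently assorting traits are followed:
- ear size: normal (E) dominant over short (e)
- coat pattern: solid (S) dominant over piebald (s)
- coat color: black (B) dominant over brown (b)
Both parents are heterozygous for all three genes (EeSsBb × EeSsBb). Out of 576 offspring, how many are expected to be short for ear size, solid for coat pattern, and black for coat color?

Trihybrid cross: EeSsBb × EeSsBb
Each trait segregates independently with a 3:1 phenotypic ratio, so each gene contributes 3/4 (dominant) or 1/4 (recessive).
Target: short (ear size), solid (coat pattern), black (coat color)
Probability = product of independent per-trait probabilities
= 1/4 × 3/4 × 3/4 = 9/64
Expected count = 9/64 × 576 = 81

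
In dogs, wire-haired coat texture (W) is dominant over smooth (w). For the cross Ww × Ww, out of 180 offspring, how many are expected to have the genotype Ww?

Punnett square for Ww × Ww:
Offspring genotypes: 1 WW, 2 Ww, 1 ww
Total offspring: 4
Count with target: 2
Probability: 2/4 = 1/2
Expected count = 1/2 × 180 = 90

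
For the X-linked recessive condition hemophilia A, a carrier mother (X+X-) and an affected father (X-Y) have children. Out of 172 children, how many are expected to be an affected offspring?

Cross: X+X- × X-Y
Offspring: 1 X+X-, 1 X+Y, 1 X-X-, 1 X-Y
Probability of an affected offspring: 2/4 = 1/2
Expected count = 1/2 × 172 = 86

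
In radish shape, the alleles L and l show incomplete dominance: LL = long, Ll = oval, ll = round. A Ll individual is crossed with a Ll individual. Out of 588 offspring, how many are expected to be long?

Punnett square for Ll × Ll:
Offspring genotypes: 1 LL, 2 Ll, 1 ll
Phenotype counts: 1 long, 2 oval, 1 round
long: 1 out of 4 → fraction 1/4
Expected count = 1/4 × 588 = 147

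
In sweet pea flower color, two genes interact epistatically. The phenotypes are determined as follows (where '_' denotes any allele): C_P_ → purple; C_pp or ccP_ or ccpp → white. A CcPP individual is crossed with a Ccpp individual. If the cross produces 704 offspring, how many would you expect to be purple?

Cross: CcPP × Ccpp — consider each gene separately:
C gene: Cc × Cc → 1 CC, 2 Cc, 1 cc → 3 C_ : 1 cc (out of 4)
P gene: PP × pp → 4 Pp → 4 P_ (out of 4)
Genotype classes (out of 4 × 4 = 16): C_P_ = 3×4 = 12; ccP_ = 1×4 = 4
Apply the phenotype rules: C_P_ (12) → purple; ccP_ (4) → white
Phenotype counts (out of 16): 12 purple, 4 white
purple: 12 out of 16 → fraction 3/4
Expected count = 3/4 × 704 = 528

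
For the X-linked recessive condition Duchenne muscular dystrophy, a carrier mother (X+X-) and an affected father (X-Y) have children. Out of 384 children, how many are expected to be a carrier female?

Cross: X+X- × X-Y
Offspring: 1 X+X-, 1 X+Y, 1 X-X-, 1 X-Y
Probability of a carrier female: 1/4
Expected count = 1/4 × 384 = 96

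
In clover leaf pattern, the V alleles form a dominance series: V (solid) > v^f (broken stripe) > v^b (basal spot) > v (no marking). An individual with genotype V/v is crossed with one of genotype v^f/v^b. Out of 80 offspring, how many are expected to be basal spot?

Cross: V/v × v^f/v^b
Allele dominance: V > v^f > v^b > v
Offspring genotypes: 1 V/v^f, 1 V/v^b, 1 v^f/v, 1 v^b/v
Phenotype counts: 2 solid, 1 broken stripe, 1 basal spot
basal spot: 1 out of 4 → fraction 1/4
Expected count = 1/4 × 80 = 20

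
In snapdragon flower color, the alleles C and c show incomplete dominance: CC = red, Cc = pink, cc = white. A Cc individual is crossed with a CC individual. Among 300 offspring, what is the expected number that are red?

Punnett square for Cc × CC:
Offspring genotypes: 2 CC, 2 Cc
Phenotype counts: 2 red, 2 pink
red: 2 out of 4 → fraction 1/2
Expected count = 1/2 × 300 = 150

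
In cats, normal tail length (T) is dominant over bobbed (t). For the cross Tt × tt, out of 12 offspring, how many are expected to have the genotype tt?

Punnett square for Tt × tt:
Offspring genotypes: 2 Tt, 2 tt
Total offspring: 4
Count with target: 2
Probability: 2/4 = 1/2
Expected count = 1/2 × 12 = 6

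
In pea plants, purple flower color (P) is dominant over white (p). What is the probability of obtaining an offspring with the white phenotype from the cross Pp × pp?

Punnett square for Pp × pp:
Offspring genotypes: 2 Pp, 2 pp
Total offspring: 4
Count with target: 2
Probability: 2/4 = 1/2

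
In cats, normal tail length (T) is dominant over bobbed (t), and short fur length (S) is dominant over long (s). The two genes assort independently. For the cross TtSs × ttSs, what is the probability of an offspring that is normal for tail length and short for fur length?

Dihybrid cross TtSs × ttSs — consider each gene separately:
tail length: Tt × tt → 2 Tt, 2 tt → 2 T_ : 2 tt (out of 4)
fur length: Ss × Ss → 1 SS, 2 Ss, 1 ss → 3 S_ : 1 ss (out of 4)
Looking for: normal (T_) and short (S_)
P(normal) = 2/4, P(short) = 3/4
P(both) = 2/4 × 3/4 = 6/16 = 3/8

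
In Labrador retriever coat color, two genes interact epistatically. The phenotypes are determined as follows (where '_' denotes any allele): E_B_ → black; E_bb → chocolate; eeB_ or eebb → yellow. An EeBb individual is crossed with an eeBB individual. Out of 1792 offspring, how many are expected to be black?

Cross: EeBb × eeBB — consider each gene separately:
E gene: Ee × ee → 2 Ee, 2 ee → 2 E_ : 2 ee (out of 4)
B gene: Bb × BB → 2 BB, 2 Bb → 4 B_ (out of 4)
Genotype classes (out of 4 × 4 = 16): E_B_ = 2×4 = 8; eeB_ = 2×4 = 8
Apply the phenotype rules: E_B_ (8) → black; eeB_ (8) → yellow
Phenotype counts (out of 16): 8 black, 8 yellow
black: 8 out of 16 → fraction 1/2
Expected count = 1/2 × 1792 = 896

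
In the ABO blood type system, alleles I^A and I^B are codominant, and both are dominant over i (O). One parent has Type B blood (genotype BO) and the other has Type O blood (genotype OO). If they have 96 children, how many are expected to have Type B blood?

Cross: BO × OO
Possible offspring genotypes: 2 BO, 2 OO
Blood type counts: 2 Type B, 2 Type O
Probability of Type B: 2/4 = 1/2
Expected count = 1/2 × 96 = 48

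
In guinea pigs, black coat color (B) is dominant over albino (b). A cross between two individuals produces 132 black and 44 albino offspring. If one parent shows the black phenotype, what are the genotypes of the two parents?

Observed offspring: 132 black, 44 albino
The observed ratio simplifies to 3:1. Albino (bb) offspring appear, so each parent must contribute one b allele. The parent stated to show black carries B, so it is Bb. The other parent is then either Bb or bb: Bb × bb would give a 1:1 split, whereas Bb × Bb gives 3:1 — matching the data. So both parents are heterozygous (Bb × Bb).
Parent genotypes: Bb × Bb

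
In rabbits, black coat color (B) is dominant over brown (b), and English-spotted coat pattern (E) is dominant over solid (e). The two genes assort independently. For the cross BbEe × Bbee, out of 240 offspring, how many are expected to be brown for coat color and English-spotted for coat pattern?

Dihybrid cross BbEe × Bbee — consider each gene separately:
coat color: Bb × Bb → 1 BB, 2 Bb, 1 bb → 3 B_ : 1 bb (out of 4)
coat pattern: Ee × ee → 2 Ee, 2 ee → 2 E_ : 2 ee (out of 4)
Looking for: brown (bb) and English-spotted (E_)
P(brown) = 1/4, P(English-spotted) = 2/4
P(both) = 1/4 × 2/4 = 2/16 = 1/8
Expected count = 1/8 × 240 = 30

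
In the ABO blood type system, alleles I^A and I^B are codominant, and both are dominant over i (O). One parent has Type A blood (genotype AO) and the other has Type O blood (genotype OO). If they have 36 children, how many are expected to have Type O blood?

Cross: AO × OO
Possible offspring genotypes: 2 AO, 2 OO
Blood type counts: 2 Type A, 2 Type O
Probability of Type O: 2/4 = 1/2
Expected count = 1/2 × 36 = 18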